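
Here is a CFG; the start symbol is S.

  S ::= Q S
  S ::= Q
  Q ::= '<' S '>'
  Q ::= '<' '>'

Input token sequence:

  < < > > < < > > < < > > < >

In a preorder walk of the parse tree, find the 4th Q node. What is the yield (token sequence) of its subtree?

< >

[S [Q < [S [Q < >]] >] [S [Q < [S [Q < >]] >] [S [Q < [S [Q < >]] >] [S [Q < >]]]]]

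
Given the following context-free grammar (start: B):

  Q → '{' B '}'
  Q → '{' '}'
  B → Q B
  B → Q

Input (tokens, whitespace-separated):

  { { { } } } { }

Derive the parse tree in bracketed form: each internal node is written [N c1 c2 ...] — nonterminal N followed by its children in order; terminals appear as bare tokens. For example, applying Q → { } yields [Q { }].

B
Q B
{ B } B
{ Q } B
{ { B } } B
{ { Q } } B
{ { { } } } B
{ { { } } } Q
{ { { } } } { }

[B [Q { [B [Q { [B [Q { }]] }]] }] [B [Q { }]]]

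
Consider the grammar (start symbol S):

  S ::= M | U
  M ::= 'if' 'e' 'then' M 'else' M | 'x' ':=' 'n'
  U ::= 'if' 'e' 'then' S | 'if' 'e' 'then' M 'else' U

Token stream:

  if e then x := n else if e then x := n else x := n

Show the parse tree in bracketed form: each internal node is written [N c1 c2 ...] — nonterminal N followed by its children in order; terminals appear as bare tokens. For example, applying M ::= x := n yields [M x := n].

[S [M if e then [M x := n] else [M if e then [M x := n] else [M x := n]]]]

S
M
if e then M else M
if e then x := n else M
if e then x := n else if e then M else M
if e then x := n else if e then x := n else M
if e then x := n else if e then x := n else x := n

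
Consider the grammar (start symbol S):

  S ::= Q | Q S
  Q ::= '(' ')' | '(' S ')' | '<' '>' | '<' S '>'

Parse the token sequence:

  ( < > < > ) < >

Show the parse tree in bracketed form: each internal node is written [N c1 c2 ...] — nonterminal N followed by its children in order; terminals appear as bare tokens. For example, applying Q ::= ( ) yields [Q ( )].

[S [Q ( [S [Q < >] [S [Q < >]]] )] [S [Q < >]]]

S
Q S
( S ) S
( Q S ) S
( < > S ) S
( < > Q ) S
( < > < > ) S
( < > < > ) Q
( < > < > ) < >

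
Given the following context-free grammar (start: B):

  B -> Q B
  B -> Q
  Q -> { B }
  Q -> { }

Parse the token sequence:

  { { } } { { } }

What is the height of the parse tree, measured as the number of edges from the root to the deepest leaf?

[B [Q { [B [Q { }]] }] [B [Q { [B [Q { }]] }]]]

5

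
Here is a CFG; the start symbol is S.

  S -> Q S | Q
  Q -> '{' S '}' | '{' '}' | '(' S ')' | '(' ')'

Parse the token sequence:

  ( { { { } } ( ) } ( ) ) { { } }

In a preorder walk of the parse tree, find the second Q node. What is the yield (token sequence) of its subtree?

{ { { } } ( ) }

[S [Q ( [S [Q { [S [Q { [S [Q { }]] }] [S [Q ( )]]] }] [S [Q ( )]]] )] [S [Q { [S [Q { }]] }]]]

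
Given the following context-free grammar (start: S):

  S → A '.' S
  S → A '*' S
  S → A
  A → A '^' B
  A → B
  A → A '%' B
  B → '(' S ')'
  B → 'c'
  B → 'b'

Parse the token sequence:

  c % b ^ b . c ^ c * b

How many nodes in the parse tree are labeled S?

[S [A [A [A [B c]] % [B b]] ^ [B b]] . [S [A [A [B c]] ^ [B c]] * [S [A [B b]]]]]

3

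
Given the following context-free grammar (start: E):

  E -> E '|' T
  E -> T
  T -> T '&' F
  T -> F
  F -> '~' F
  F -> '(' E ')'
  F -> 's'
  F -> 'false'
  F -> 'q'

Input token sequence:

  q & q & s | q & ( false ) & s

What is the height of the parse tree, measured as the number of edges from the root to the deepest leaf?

7

[E [E [T [T [T [F q]] & [F q]] & [F s]]] | [T [T [T [F q]] & [F ( [E [T [F false]]] )]] & [F s]]]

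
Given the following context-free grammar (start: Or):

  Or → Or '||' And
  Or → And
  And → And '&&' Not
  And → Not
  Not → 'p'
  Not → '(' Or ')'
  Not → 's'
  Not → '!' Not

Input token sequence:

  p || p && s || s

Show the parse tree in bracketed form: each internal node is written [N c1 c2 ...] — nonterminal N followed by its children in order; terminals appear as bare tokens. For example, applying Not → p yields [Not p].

[Or [Or [Or [And [Not p]]] || [And [And [Not p]] && [Not s]]] || [And [Not s]]]

Or
Or || And
Or || And || And
And || And || And
Not || And || And
p || And || And
p || And && Not || And
p || Not && Not || And
p || p && Not || And
p || p && s || And
p || p && s || Not
p || p && s || s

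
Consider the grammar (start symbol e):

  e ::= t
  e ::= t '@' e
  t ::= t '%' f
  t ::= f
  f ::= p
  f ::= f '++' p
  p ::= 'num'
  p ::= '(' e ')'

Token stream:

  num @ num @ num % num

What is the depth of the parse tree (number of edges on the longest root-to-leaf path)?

[e [t [f [p num]]] @ [e [t [f [p num]]] @ [e [t [t [f [p num]]] % [f [p num]]]]]]

7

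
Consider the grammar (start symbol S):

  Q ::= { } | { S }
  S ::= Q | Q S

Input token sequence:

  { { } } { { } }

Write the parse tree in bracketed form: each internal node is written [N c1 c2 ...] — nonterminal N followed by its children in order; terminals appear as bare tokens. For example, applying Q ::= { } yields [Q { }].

[S [Q { [S [Q { }]] }] [S [Q { [S [Q { }]] }]]]

S
Q S
{ S } S
{ Q } S
{ { } } S
{ { } } Q
{ { } } { S }
{ { } } { Q }
{ { } } { { } }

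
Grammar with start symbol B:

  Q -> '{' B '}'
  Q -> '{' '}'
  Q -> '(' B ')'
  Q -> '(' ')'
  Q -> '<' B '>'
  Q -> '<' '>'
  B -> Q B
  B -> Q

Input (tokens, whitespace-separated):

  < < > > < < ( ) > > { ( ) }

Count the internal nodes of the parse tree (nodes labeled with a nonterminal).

14

[B [Q < [B [Q < >]] >] [B [Q < [B [Q < [B [Q ( )]] >]] >] [B [Q { [B [Q ( )]] }]]]]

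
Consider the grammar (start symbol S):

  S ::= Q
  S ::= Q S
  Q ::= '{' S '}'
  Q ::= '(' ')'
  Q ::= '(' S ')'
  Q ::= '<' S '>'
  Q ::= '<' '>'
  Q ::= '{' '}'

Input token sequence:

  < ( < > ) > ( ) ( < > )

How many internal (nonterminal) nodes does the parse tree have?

12

[S [Q < [S [Q ( [S [Q < >]] )]] >] [S [Q ( )] [S [Q ( [S [Q < >]] )]]]]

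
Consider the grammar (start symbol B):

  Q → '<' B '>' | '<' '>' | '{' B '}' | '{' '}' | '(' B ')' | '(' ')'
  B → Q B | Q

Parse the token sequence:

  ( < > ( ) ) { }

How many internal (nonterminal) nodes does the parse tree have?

8

[B [Q ( [B [Q < >] [B [Q ( )]]] )] [B [Q { }]]]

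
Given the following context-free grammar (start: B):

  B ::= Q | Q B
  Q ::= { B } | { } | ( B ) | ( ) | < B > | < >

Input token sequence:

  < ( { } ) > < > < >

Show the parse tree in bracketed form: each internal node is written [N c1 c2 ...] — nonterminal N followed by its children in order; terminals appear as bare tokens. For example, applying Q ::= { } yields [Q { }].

B
Q B
< B > B
< Q > B
< ( B ) > B
< ( Q ) > B
< ( { } ) > B
< ( { } ) > Q B
< ( { } ) > < > B
< ( { } ) > < > Q
< ( { } ) > < > < >

[B [Q < [B [Q ( [B [Q { }]] )]] >] [B [Q < >] [B [Q < >]]]]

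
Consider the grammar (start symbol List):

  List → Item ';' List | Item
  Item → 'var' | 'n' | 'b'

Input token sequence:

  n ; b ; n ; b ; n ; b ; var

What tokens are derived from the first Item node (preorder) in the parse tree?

[List [Item n] ; [List [Item b] ; [List [Item n] ; [List [Item b] ; [List [Item n] ; [List [Item b] ; [List [Item var]]]]]]]]

n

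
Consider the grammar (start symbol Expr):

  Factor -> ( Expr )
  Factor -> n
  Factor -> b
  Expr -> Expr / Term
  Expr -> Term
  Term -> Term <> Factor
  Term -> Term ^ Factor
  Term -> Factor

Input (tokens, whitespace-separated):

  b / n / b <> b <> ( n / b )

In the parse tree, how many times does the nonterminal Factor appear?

[Expr [Expr [Expr [Term [Factor b]]] / [Term [Factor n]]] / [Term [Term [Term [Factor b]] <> [Factor b]] <> [Factor ( [Expr [Expr [Term [Factor n]]] / [Term [Factor b]]] )]]]

7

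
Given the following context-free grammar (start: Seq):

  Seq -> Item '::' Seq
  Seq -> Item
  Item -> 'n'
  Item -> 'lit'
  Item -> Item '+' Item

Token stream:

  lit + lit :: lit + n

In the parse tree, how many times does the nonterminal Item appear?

[Seq [Item [Item lit] + [Item lit]] :: [Seq [Item [Item lit] + [Item n]]]]

6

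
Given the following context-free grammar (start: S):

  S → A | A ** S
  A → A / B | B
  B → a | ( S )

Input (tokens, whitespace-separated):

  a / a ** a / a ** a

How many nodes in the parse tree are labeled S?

3

[S [A [A [B a]] / [B a]] ** [S [A [A [B a]] / [B a]] ** [S [A [B a]]]]]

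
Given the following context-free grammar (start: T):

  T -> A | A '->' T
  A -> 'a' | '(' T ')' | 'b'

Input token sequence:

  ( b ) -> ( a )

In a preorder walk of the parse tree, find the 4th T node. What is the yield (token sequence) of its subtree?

a

[T [A ( [T [A b]] )] -> [T [A ( [T [A a]] )]]]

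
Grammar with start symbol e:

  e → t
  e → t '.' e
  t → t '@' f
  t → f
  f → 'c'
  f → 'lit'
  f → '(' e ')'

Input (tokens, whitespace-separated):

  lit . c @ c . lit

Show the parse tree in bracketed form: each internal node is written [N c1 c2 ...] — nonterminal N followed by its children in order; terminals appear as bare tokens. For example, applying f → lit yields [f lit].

[e [t [f lit]] . [e [t [t [f c]] @ [f c]] . [e [t [f lit]]]]]

e
t . e
f . e
lit . e
lit . t . e
lit . t @ f . e
lit . f @ f . e
lit . c @ f . e
lit . c @ c . e
lit . c @ c . t
lit . c @ c . f
lit . c @ c . lit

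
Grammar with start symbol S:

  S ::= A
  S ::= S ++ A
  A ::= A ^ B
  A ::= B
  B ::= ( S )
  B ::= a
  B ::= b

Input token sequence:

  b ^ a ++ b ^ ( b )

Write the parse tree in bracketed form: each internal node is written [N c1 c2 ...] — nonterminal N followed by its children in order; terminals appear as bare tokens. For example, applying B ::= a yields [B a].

[S [S [A [A [B b]] ^ [B a]]] ++ [A [A [B b]] ^ [B ( [S [A [B b]]] )]]]

S
S ++ A
A ++ A
A ^ B ++ A
B ^ B ++ A
b ^ B ++ A
b ^ a ++ A
b ^ a ++ A ^ B
b ^ a ++ B ^ B
b ^ a ++ b ^ B
b ^ a ++ b ^ ( S )
b ^ a ++ b ^ ( A )
b ^ a ++ b ^ ( B )
b ^ a ++ b ^ ( b )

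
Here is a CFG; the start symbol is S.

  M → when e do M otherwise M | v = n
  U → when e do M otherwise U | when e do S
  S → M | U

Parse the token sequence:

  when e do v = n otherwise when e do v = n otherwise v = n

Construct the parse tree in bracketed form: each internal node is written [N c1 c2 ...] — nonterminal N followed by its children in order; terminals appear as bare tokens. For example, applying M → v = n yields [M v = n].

S
M
when e do M otherwise M
when e do v = n otherwise M
when e do v = n otherwise when e do M otherwise M
when e do v = n otherwise when e do v = n otherwise M
when e do v = n otherwise when e do v = n otherwise v = n

[S [M when e do [M v = n] otherwise [M when e do [M v = n] otherwise [M v = n]]]]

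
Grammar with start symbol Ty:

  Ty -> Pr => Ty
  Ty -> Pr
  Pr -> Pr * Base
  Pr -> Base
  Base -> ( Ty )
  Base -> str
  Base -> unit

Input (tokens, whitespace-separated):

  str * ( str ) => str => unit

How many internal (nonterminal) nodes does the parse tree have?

14

[Ty [Pr [Pr [Base str]] * [Base ( [Ty [Pr [Base str]]] )]] => [Ty [Pr [Base str]] => [Ty [Pr [Base unit]]]]]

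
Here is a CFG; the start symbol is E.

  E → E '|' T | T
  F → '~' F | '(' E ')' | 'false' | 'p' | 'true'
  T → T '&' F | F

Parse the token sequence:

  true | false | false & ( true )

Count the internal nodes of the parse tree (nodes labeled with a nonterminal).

[E [E [E [T [F true]]] | [T [F false]]] | [T [T [F false]] & [F ( [E [T [F true]]] )]]]

14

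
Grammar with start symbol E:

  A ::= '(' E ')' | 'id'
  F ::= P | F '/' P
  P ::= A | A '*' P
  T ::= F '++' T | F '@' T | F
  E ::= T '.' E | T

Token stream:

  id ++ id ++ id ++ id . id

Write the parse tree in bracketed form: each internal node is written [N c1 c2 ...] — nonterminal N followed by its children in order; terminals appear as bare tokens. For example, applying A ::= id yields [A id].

[E [T [F [P [A id]]] ++ [T [F [P [A id]]] ++ [T [F [P [A id]]] ++ [T [F [P [A id]]]]]]] . [E [T [F [P [A id]]]]]]

E
T . E
F ++ T . E
P ++ T . E
A ++ T . E
id ++ T . E
id ++ F ++ T . E
id ++ P ++ T . E
id ++ A ++ T . E
id ++ id ++ T . E
id ++ id ++ F ++ T . E
id ++ id ++ P ++ T . E
id ++ id ++ A ++ T . E
id ++ id ++ id ++ T . E
id ++ id ++ id ++ F . E
id ++ id ++ id ++ P . E
id ++ id ++ id ++ A . E
id ++ id ++ id ++ id . E
id ++ id ++ id ++ id . T
id ++ id ++ id ++ id . F
id ++ id ++ id ++ id . P
id ++ id ++ id ++ id . A
id ++ id ++ id ++ id . id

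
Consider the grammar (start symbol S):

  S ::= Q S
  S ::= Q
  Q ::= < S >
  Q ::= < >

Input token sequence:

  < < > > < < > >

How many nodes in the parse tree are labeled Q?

4

[S [Q < [S [Q < >]] >] [S [Q < [S [Q < >]] >]]]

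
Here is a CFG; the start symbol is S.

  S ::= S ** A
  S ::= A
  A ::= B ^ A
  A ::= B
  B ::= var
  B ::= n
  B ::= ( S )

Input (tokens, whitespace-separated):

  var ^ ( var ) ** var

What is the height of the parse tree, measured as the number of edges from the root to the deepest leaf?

8

[S [S [A [B var] ^ [A [B ( [S [A [B var]]] )]]]] ** [A [B var]]]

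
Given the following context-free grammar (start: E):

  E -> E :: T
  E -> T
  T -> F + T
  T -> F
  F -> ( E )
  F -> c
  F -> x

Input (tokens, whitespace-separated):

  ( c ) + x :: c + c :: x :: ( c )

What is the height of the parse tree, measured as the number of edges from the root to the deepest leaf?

[E [E [E [E [T [F ( [E [T [F c]]] )] + [T [F x]]]] :: [T [F c] + [T [F c]]]] :: [T [F x]]] :: [T [F ( [E [T [F c]]] )]]]

9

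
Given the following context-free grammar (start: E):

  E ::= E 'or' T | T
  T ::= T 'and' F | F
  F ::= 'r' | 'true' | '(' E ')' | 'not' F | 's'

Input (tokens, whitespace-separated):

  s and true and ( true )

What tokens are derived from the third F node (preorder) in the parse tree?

[E [T [T [T [F s]] and [F true]] and [F ( [E [T [F true]]] )]]]

( true )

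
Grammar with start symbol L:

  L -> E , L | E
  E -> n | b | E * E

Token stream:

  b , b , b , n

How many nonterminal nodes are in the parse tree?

[L [E b] , [L [E b] , [L [E b] , [L [E n]]]]]

8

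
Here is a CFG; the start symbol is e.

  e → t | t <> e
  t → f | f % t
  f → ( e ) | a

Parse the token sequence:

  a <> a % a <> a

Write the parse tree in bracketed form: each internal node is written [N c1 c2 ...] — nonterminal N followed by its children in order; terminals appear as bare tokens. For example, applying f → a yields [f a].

e
t <> e
f <> e
a <> e
a <> t <> e
a <> f % t <> e
a <> a % t <> e
a <> a % f <> e
a <> a % a <> e
a <> a % a <> t
a <> a % a <> f
a <> a % a <> a

[e [t [f a]] <> [e [t [f a] % [t [f a]]] <> [e [t [f a]]]]]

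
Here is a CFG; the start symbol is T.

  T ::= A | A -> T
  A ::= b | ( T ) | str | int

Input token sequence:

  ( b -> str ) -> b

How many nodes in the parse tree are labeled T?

[T [A ( [T [A b] -> [T [A str]]] )] -> [T [A b]]]

4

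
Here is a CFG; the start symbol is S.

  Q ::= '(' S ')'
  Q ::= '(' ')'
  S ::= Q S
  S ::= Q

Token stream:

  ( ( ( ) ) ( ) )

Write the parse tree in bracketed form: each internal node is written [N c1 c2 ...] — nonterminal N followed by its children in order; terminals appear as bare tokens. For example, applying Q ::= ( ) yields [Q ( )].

[S [Q ( [S [Q ( [S [Q ( )]] )] [S [Q ( )]]] )]]

S
Q
( S )
( Q S )
( ( S ) S )
( ( Q ) S )
( ( ( ) ) S )
( ( ( ) ) Q )
( ( ( ) ) ( ) )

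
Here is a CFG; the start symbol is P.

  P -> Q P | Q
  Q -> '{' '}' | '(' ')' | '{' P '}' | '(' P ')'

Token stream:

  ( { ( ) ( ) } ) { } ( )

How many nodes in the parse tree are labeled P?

6

[P [Q ( [P [Q { [P [Q ( )] [P [Q ( )]]] }]] )] [P [Q { }] [P [Q ( )]]]]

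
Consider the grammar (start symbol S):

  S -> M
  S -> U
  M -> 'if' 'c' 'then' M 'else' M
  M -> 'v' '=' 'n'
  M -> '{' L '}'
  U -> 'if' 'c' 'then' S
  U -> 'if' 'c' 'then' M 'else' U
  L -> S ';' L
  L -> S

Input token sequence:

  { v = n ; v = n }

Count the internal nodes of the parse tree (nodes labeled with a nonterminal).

[S [M { [L [S [M v = n]] ; [L [S [M v = n]]]] }]]

8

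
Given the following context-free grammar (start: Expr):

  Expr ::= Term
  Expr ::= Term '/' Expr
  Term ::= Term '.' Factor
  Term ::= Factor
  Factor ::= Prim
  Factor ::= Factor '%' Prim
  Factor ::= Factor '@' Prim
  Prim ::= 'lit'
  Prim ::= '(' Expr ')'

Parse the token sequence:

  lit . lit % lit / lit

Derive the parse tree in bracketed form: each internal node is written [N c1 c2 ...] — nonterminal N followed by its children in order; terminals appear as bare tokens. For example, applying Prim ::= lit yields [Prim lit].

Expr
Term / Expr
Term . Factor / Expr
Factor . Factor / Expr
Prim . Factor / Expr
lit . Factor / Expr
lit . Factor % Prim / Expr
lit . Prim % Prim / Expr
lit . lit % Prim / Expr
lit . lit % lit / Expr
lit . lit % lit / Term
lit . lit % lit / Factor
lit . lit % lit / Prim
lit . lit % lit / lit

[Expr [Term [Term [Factor [Prim lit]]] . [Factor [Factor [Prim lit]] % [Prim lit]]] / [Expr [Term [Factor [Prim lit]]]]]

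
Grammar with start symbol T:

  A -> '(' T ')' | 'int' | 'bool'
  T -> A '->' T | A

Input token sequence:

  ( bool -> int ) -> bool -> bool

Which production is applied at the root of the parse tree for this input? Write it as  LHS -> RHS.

[T [A ( [T [A bool] -> [T [A int]]] )] -> [T [A bool] -> [T [A bool]]]]

T -> A '->' T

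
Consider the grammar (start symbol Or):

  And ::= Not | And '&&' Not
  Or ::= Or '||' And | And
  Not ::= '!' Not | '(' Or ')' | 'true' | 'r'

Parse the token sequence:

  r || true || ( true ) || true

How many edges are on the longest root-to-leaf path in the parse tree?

7

[Or [Or [Or [Or [And [Not r]]] || [And [Not true]]] || [And [Not ( [Or [And [Not true]]] )]]] || [And [Not true]]]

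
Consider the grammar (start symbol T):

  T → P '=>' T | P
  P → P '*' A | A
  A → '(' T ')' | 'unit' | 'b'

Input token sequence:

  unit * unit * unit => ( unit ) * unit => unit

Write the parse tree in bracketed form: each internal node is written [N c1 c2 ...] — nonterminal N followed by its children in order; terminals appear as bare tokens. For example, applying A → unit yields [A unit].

[T [P [P [P [A unit]] * [A unit]] * [A unit]] => [T [P [P [A ( [T [P [A unit]]] )]] * [A unit]] => [T [P [A unit]]]]]

T
P => T
P * A => T
P * A * A => T
A * A * A => T
unit * A * A => T
unit * unit * A => T
unit * unit * unit => T
unit * unit * unit => P => T
unit * unit * unit => P * A => T
unit * unit * unit => A * A => T
unit * unit * unit => ( T ) * A => T
unit * unit * unit => ( P ) * A => T
unit * unit * unit => ( A ) * A => T
unit * unit * unit => ( unit ) * A => T
unit * unit * unit => ( unit ) * unit => T
unit * unit * unit => ( unit ) * unit => P
unit * unit * unit => ( unit ) * unit => A
unit * unit * unit => ( unit ) * unit => unit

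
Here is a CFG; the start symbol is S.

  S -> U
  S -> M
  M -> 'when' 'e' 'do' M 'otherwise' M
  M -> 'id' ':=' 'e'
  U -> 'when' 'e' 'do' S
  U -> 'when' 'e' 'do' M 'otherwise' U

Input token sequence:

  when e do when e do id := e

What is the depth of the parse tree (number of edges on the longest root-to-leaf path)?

[S [U when e do [S [U when e do [S [M id := e]]]]]]

6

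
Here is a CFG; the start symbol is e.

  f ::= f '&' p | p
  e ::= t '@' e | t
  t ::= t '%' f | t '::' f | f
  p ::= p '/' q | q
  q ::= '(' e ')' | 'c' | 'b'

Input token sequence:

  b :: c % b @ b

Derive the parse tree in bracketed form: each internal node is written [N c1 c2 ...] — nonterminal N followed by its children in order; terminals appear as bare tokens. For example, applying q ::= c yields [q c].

[e [t [t [t [f [p [q b]]]] :: [f [p [q c]]]] % [f [p [q b]]]] @ [e [t [f [p [q b]]]]]]

e
t @ e
t % f @ e
t :: f % f @ e
f :: f % f @ e
p :: f % f @ e
q :: f % f @ e
b :: f % f @ e
b :: p % f @ e
b :: q % f @ e
b :: c % f @ e
b :: c % p @ e
b :: c % q @ e
b :: c % b @ e
b :: c % b @ t
b :: c % b @ f
b :: c % b @ p
b :: c % b @ q
b :: c % b @ b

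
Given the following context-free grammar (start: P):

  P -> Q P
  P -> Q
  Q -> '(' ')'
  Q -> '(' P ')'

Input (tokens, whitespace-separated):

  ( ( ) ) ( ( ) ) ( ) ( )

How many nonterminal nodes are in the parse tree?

[P [Q ( [P [Q ( )]] )] [P [Q ( [P [Q ( )]] )] [P [Q ( )] [P [Q ( )]]]]]

12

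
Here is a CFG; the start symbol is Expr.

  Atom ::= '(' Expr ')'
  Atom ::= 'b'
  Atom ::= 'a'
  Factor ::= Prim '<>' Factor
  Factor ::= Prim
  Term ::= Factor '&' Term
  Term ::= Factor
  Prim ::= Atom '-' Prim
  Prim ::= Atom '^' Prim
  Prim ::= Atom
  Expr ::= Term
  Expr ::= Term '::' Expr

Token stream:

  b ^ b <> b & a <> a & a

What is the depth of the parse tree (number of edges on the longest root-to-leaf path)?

[Expr [Term [Factor [Prim [Atom b] ^ [Prim [Atom b]]] <> [Factor [Prim [Atom b]]]] & [Term [Factor [Prim [Atom a]] <> [Factor [Prim [Atom a]]]] & [Term [Factor [Prim [Atom a]]]]]]]

7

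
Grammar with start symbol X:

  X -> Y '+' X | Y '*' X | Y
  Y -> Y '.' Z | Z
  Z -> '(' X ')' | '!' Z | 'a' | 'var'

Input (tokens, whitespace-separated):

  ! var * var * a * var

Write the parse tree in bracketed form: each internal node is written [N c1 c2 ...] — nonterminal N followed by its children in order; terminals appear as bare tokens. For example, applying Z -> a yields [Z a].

X
Y * X
Z * X
! Z * X
! var * X
! var * Y * X
! var * Z * X
! var * var * X
! var * var * Y * X
! var * var * Z * X
! var * var * a * X
! var * var * a * Y
! var * var * a * Z
! var * var * a * var

[X [Y [Z ! [Z var]]] * [X [Y [Z var]] * [X [Y [Z a]] * [X [Y [Z var]]]]]]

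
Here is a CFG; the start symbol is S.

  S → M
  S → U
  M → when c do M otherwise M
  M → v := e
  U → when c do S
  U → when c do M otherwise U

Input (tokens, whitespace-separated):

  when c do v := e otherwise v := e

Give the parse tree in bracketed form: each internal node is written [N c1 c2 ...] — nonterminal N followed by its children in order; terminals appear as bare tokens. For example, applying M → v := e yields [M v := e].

S
M
when c do M otherwise M
when c do v := e otherwise M
when c do v := e otherwise v := e

[S [M when c do [M v := e] otherwise [M v := e]]]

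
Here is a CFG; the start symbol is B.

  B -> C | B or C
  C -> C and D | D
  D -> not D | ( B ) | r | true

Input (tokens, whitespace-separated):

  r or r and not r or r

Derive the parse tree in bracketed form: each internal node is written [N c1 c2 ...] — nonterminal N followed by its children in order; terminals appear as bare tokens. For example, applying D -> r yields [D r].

B
B or C
B or C or C
C or C or C
D or C or C
r or C or C
r or C and D or C
r or D and D or C
r or r and D or C
r or r and not D or C
r or r and not r or C
r or r and not r or D
r or r and not r or r

[B [B [B [C [D r]]] or [C [C [D r]] and [D not [D r]]]] or [C [D r]]]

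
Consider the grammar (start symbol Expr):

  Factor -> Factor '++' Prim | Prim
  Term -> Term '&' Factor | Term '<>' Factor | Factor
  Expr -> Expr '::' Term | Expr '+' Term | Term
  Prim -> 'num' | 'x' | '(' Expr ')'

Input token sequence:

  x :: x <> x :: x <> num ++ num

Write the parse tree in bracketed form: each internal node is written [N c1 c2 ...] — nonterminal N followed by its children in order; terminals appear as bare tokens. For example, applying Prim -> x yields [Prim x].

[Expr [Expr [Expr [Term [Factor [Prim x]]]] :: [Term [Term [Factor [Prim x]]] <> [Factor [Prim x]]]] :: [Term [Term [Factor [Prim x]]] <> [Factor [Factor [Prim num]] ++ [Prim num]]]]

Expr
Expr :: Term
Expr :: Term :: Term
Term :: Term :: Term
Factor :: Term :: Term
Prim :: Term :: Term
x :: Term :: Term
x :: Term <> Factor :: Term
x :: Factor <> Factor :: Term
x :: Prim <> Factor :: Term
x :: x <> Factor :: Term
x :: x <> Prim :: Term
x :: x <> x :: Term
x :: x <> x :: Term <> Factor
x :: x <> x :: Factor <> Factor
x :: x <> x :: Prim <> Factor
x :: x <> x :: x <> Factor
x :: x <> x :: x <> Factor ++ Prim
x :: x <> x :: x <> Prim ++ Prim
x :: x <> x :: x <> num ++ Prim
x :: x <> x :: x <> num ++ num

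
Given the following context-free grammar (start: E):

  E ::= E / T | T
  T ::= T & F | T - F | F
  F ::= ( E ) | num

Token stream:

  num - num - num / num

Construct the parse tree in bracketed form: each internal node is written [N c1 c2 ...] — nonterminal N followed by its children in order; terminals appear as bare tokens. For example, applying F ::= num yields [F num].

E
E / T
T / T
T - F / T
T - F - F / T
F - F - F / T
num - F - F / T
num - num - F / T
num - num - num / T
num - num - num / F
num - num - num / num

[E [E [T [T [T [F num]] - [F num]] - [F num]]] / [T [F num]]]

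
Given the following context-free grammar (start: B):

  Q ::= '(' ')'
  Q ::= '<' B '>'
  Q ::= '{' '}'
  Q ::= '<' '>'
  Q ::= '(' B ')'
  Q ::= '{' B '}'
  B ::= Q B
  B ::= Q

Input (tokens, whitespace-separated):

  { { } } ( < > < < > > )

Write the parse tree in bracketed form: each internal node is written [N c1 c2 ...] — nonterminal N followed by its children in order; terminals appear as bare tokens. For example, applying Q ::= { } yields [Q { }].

B
Q B
{ B } B
{ Q } B
{ { } } B
{ { } } Q
{ { } } ( B )
{ { } } ( Q B )
{ { } } ( < > B )
{ { } } ( < > Q )
{ { } } ( < > < B > )
{ { } } ( < > < Q > )
{ { } } ( < > < < > > )

[B [Q { [B [Q { }]] }] [B [Q ( [B [Q < >] [B [Q < [B [Q < >]] >]]] )]]]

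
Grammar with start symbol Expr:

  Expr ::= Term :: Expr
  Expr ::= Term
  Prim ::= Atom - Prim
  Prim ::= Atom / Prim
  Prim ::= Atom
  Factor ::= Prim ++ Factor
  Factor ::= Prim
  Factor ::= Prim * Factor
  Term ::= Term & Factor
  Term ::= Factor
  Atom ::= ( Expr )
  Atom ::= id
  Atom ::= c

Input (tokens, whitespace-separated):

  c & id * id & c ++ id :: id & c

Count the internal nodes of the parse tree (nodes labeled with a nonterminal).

[Expr [Term [Term [Term [Factor [Prim [Atom c]]]] & [Factor [Prim [Atom id]] * [Factor [Prim [Atom id]]]]] & [Factor [Prim [Atom c]] ++ [Factor [Prim [Atom id]]]]] :: [Expr [Term [Term [Factor [Prim [Atom id]]]] & [Factor [Prim [Atom c]]]]]]

28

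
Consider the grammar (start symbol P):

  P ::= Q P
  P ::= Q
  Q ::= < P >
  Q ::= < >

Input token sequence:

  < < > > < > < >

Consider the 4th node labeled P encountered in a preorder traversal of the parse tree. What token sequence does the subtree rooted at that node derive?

< >

[P [Q < [P [Q < >]] >] [P [Q < >] [P [Q < >]]]]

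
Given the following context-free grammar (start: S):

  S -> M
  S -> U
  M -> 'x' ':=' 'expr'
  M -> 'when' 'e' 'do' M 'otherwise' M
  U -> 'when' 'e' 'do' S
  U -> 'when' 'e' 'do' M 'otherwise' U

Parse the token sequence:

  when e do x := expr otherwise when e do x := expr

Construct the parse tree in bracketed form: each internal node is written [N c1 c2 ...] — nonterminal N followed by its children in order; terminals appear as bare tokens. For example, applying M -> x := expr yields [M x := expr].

[S [U when e do [M x := expr] otherwise [U when e do [S [M x := expr]]]]]

S
U
when e do M otherwise U
when e do x := expr otherwise U
when e do x := expr otherwise when e do S
when e do x := expr otherwise when e do M
when e do x := expr otherwise when e do x := expr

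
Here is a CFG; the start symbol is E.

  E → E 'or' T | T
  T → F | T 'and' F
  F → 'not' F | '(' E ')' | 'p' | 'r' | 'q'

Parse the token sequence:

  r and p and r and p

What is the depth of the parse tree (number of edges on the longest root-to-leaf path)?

6

[E [T [T [T [T [F r]] and [F p]] and [F r]] and [F p]]]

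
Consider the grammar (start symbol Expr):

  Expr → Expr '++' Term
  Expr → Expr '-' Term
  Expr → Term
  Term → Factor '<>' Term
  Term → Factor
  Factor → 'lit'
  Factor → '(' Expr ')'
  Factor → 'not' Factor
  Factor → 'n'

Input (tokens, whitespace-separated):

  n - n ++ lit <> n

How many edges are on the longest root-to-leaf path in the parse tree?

[Expr [Expr [Expr [Term [Factor n]]] - [Term [Factor n]]] ++ [Term [Factor lit] <> [Term [Factor n]]]]

5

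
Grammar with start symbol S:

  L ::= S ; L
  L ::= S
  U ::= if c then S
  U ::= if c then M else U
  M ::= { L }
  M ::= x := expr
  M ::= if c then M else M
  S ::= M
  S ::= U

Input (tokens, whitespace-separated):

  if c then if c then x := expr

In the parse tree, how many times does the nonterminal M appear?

1

[S [U if c then [S [U if c then [S [M x := expr]]]]]]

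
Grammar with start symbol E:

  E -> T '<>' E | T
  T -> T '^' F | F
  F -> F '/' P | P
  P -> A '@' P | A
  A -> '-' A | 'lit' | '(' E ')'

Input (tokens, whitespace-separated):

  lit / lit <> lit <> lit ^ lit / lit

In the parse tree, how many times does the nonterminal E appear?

3

[E [T [F [F [P [A lit]]] / [P [A lit]]]] <> [E [T [F [P [A lit]]]] <> [E [T [T [F [P [A lit]]]] ^ [F [F [P [A lit]]] / [P [A lit]]]]]]]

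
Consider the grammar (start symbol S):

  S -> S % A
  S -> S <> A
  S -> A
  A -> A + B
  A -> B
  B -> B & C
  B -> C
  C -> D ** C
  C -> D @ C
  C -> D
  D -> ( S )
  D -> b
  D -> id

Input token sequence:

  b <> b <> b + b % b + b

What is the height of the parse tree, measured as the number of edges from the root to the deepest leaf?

[S [S [S [S [A [B [C [D b]]]]] <> [A [B [C [D b]]]]] <> [A [A [B [C [D b]]]] + [B [C [D b]]]]] % [A [A [B [C [D b]]]] + [B [C [D b]]]]]

8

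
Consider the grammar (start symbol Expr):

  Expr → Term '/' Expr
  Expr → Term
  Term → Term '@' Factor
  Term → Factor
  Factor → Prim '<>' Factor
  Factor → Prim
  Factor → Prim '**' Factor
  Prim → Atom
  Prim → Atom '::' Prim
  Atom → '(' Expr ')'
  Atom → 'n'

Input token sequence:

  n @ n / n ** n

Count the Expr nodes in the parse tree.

[Expr [Term [Term [Factor [Prim [Atom n]]]] @ [Factor [Prim [Atom n]]]] / [Expr [Term [Factor [Prim [Atom n]] ** [Factor [Prim [Atom n]]]]]]]

2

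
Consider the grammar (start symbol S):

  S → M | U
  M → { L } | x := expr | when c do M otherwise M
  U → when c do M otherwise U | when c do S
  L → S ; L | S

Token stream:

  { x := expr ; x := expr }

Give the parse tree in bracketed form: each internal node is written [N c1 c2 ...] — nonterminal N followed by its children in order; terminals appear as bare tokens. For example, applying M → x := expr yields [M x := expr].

S
M
{ L }
{ S ; L }
{ M ; L }
{ x := expr ; L }
{ x := expr ; S }
{ x := expr ; M }
{ x := expr ; x := expr }

[S [M { [L [S [M x := expr]] ; [L [S [M x := expr]]]] }]]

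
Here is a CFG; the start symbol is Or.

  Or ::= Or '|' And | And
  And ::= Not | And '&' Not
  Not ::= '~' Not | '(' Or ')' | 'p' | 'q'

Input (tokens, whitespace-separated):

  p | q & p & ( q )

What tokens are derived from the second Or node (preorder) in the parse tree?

[Or [Or [And [Not p]]] | [And [And [And [Not q]] & [Not p]] & [Not ( [Or [And [Not q]]] )]]]

p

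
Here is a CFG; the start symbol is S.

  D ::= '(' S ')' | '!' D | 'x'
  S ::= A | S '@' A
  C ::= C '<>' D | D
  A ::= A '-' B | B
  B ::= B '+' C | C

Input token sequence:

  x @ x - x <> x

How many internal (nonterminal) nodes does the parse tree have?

[S [S [A [B [C [D x]]]]] @ [A [A [B [C [D x]]]] - [B [C [C [D x]] <> [D x]]]]]

16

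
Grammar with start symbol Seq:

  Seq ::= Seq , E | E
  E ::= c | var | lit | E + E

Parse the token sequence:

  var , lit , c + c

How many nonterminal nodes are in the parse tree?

8

[Seq [Seq [Seq [E var]] , [E lit]] , [E [E c] + [E c]]]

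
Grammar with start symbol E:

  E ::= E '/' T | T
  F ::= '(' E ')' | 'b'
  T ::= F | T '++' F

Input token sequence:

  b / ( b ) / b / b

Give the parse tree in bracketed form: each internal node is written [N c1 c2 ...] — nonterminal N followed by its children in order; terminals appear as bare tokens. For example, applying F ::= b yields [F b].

[E [E [E [E [T [F b]]] / [T [F ( [E [T [F b]]] )]]] / [T [F b]]] / [T [F b]]]

E
E / T
E / T / T
E / T / T / T
T / T / T / T
F / T / T / T
b / T / T / T
b / F / T / T
b / ( E ) / T / T
b / ( T ) / T / T
b / ( F ) / T / T
b / ( b ) / T / T
b / ( b ) / F / T
b / ( b ) / b / T
b / ( b ) / b / F
b / ( b ) / b / b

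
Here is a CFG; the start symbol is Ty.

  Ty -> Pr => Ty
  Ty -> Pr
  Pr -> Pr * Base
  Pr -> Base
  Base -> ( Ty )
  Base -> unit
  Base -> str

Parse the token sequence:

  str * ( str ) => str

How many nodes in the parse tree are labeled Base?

4

[Ty [Pr [Pr [Base str]] * [Base ( [Ty [Pr [Base str]]] )]] => [Ty [Pr [Base str]]]]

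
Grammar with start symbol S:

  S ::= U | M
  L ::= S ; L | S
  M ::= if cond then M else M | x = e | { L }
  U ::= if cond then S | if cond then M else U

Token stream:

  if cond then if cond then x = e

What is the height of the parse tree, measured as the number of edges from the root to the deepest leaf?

6

[S [U if cond then [S [U if cond then [S [M x = e]]]]]]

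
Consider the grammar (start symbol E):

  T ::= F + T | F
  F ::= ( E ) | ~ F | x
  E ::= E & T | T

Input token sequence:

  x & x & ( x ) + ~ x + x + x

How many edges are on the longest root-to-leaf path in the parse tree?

[E [E [E [T [F x]]] & [T [F x]]] & [T [F ( [E [T [F x]]] )] + [T [F ~ [F x]] + [T [F x] + [T [F x]]]]]]

6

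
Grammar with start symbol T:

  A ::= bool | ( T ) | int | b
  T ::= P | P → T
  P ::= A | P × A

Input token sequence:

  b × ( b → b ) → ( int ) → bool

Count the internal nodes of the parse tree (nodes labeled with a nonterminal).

[T [P [P [A b]] × [A ( [T [P [A b]] → [T [P [A b]]]] )]] → [T [P [A ( [T [P [A int]]] )]] → [T [P [A bool]]]]]

20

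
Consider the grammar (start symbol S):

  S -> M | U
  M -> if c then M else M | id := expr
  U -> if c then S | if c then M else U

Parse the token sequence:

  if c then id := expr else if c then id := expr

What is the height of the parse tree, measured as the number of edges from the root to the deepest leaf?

[S [U if c then [M id := expr] else [U if c then [S [M id := expr]]]]]

5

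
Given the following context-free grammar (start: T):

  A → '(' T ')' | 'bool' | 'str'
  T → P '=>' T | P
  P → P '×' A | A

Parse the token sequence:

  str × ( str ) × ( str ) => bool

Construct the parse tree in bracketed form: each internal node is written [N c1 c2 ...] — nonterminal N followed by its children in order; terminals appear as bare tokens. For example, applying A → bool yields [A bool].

T
P => T
P × A => T
P × A × A => T
A × A × A => T
str × A × A => T
str × ( T ) × A => T
str × ( P ) × A => T
str × ( A ) × A => T
str × ( str ) × A => T
str × ( str ) × ( T ) => T
str × ( str ) × ( P ) => T
str × ( str ) × ( A ) => T
str × ( str ) × ( str ) => T
str × ( str ) × ( str ) => P
str × ( str ) × ( str ) => A
str × ( str ) × ( str ) => bool

[T [P [P [P [A str]] × [A ( [T [P [A str]]] )]] × [A ( [T [P [A str]]] )]] => [T [P [A bool]]]]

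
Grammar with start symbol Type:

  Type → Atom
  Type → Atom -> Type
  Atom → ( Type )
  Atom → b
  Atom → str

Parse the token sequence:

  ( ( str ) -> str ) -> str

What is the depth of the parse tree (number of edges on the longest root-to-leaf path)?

[Type [Atom ( [Type [Atom ( [Type [Atom str]] )] -> [Type [Atom str]]] )] -> [Type [Atom str]]]

6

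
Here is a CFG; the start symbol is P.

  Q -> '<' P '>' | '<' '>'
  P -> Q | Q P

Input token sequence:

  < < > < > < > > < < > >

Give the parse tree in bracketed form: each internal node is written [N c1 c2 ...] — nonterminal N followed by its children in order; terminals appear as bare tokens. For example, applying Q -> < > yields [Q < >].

[P [Q < [P [Q < >] [P [Q < >] [P [Q < >]]]] >] [P [Q < [P [Q < >]] >]]]

P
Q P
< P > P
< Q P > P
< < > P > P
< < > Q P > P
< < > < > P > P
< < > < > Q > P
< < > < > < > > P
< < > < > < > > Q
< < > < > < > > < P >
< < > < > < > > < Q >
< < > < > < > > < < > >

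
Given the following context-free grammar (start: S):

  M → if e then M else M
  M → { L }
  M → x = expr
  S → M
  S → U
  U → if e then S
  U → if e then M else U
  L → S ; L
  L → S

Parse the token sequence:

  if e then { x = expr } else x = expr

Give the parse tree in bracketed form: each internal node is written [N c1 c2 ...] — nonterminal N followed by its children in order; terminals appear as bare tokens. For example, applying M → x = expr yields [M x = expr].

S
M
if e then M else M
if e then { L } else M
if e then { S } else M
if e then { M } else M
if e then { x = expr } else M
if e then { x = expr } else x = expr

[S [M if e then [M { [L [S [M x = expr]]] }] else [M x = expr]]]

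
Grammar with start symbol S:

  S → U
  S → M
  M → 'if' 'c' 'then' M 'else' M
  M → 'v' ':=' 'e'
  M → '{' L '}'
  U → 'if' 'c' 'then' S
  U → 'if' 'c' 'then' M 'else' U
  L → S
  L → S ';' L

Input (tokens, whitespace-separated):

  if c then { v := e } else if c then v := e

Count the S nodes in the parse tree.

3

[S [U if c then [M { [L [S [M v := e]]] }] else [U if c then [S [M v := e]]]]]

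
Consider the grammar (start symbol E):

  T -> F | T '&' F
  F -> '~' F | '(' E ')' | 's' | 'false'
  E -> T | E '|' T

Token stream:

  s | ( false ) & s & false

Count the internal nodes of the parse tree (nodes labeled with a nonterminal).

13

[E [E [T [F s]]] | [T [T [T [F ( [E [T [F false]]] )]] & [F s]] & [F false]]]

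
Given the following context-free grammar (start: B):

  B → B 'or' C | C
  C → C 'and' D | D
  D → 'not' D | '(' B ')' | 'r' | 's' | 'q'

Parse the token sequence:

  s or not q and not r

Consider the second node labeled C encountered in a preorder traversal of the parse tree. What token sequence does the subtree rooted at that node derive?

[B [B [C [D s]]] or [C [C [D not [D q]]] and [D not [D r]]]]

not q and not r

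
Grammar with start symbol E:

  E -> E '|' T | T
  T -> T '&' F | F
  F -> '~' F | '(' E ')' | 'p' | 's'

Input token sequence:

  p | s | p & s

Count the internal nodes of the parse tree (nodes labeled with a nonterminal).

11

[E [E [E [T [F p]]] | [T [F s]]] | [T [T [F p]] & [F s]]]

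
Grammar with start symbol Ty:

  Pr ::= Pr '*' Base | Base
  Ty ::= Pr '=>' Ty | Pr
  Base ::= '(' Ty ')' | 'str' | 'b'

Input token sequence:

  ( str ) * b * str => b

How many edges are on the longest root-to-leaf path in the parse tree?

8

[Ty [Pr [Pr [Pr [Base ( [Ty [Pr [Base str]]] )]] * [Base b]] * [Base str]] => [Ty [Pr [Base b]]]]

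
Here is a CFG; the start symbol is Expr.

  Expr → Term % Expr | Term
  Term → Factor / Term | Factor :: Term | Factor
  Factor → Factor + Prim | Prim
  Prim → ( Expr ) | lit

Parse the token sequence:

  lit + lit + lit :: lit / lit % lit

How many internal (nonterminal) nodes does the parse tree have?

[Expr [Term [Factor [Factor [Factor [Prim lit]] + [Prim lit]] + [Prim lit]] :: [Term [Factor [Prim lit]] / [Term [Factor [Prim lit]]]]] % [Expr [Term [Factor [Prim lit]]]]]

18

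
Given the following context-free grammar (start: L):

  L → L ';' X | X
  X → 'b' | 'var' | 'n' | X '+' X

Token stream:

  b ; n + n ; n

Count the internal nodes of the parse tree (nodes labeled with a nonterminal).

[L [L [L [X b]] ; [X [X n] + [X n]]] ; [X n]]

8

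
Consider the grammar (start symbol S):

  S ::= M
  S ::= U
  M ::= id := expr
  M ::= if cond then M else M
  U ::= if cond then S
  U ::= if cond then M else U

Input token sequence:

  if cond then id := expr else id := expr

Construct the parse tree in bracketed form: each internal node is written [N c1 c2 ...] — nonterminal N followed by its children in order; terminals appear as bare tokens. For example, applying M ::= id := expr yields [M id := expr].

S
M
if cond then M else M
if cond then id := expr else M
if cond then id := expr else id := expr

[S [M if cond then [M id := expr] else [M id := expr]]]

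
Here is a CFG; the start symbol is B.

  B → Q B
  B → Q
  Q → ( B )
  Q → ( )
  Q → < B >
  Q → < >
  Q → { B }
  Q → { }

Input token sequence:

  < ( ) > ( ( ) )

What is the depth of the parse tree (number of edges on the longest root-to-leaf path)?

[B [Q < [B [Q ( )]] >] [B [Q ( [B [Q ( )]] )]]]

5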